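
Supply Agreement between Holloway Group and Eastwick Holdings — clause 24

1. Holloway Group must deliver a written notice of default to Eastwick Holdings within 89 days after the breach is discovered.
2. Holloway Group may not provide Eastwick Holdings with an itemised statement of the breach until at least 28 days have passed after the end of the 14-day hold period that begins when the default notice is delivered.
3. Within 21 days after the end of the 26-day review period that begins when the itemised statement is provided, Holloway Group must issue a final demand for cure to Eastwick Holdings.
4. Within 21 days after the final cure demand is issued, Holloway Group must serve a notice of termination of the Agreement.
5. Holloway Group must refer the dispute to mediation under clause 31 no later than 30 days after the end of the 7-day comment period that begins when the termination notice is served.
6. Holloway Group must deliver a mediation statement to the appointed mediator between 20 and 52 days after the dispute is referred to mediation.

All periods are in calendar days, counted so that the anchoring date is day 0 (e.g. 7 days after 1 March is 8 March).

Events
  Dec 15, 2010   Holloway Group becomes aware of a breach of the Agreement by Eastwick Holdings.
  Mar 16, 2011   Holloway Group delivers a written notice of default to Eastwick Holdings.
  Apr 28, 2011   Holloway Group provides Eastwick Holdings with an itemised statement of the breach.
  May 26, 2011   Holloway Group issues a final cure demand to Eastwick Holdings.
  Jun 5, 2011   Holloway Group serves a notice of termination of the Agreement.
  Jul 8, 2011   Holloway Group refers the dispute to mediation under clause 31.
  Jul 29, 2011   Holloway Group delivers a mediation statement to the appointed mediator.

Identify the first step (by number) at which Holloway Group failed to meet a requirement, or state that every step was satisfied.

Step 1 — counting 89 days from Dec 15, 2010 (when the breach is discovered) gives a deadline of Mar 14, 2011; not done until Mar 16, 2011, 2 days after the deadline.

Step 1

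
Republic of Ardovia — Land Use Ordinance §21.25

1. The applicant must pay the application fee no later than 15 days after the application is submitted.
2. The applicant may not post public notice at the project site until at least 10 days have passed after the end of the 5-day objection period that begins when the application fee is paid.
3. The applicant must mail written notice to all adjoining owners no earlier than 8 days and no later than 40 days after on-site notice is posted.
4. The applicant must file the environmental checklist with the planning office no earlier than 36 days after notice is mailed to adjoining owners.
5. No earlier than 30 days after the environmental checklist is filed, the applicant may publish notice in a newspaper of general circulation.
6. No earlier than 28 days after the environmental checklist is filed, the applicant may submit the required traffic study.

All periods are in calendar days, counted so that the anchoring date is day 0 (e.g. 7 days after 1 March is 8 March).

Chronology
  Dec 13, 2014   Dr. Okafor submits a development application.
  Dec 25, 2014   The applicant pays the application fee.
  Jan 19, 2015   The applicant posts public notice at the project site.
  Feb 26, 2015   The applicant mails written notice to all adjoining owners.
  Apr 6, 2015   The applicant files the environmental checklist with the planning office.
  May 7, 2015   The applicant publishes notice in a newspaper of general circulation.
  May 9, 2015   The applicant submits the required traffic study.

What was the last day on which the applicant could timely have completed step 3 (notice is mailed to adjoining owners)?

Feb 28, 2015

Step 3 runs from Jan 19, 2015, when on-site notice is posted. The window is 8–40 days after Jan 19, 2015; it closes on Feb 28, 2015.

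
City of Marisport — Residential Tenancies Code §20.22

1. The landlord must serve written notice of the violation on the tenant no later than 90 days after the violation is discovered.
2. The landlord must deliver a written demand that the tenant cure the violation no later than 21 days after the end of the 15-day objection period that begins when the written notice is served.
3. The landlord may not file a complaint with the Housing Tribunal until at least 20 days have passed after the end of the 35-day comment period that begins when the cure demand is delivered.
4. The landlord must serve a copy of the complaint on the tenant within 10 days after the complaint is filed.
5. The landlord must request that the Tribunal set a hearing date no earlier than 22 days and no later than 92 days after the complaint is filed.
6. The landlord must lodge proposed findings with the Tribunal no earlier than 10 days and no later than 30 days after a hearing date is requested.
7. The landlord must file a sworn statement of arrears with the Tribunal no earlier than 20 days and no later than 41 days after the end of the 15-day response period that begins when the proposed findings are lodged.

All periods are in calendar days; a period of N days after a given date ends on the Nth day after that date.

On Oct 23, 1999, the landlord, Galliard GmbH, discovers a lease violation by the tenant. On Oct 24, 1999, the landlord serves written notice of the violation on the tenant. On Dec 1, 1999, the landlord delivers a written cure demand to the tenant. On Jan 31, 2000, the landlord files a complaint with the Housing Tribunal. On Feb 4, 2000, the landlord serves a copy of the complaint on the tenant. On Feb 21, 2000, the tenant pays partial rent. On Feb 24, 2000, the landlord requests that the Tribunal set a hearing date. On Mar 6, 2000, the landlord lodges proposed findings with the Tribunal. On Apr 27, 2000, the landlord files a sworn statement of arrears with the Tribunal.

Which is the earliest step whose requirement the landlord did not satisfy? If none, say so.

(1) due by Oct 23, 1999 + 90 days = Jan 21, 2000; done Oct 24, 1999 — timely.
(2) due by Nov 8, 1999 + 21 days = Nov 29, 1999; not done until Dec 1, 1999, 2 days after the deadline.

Step 2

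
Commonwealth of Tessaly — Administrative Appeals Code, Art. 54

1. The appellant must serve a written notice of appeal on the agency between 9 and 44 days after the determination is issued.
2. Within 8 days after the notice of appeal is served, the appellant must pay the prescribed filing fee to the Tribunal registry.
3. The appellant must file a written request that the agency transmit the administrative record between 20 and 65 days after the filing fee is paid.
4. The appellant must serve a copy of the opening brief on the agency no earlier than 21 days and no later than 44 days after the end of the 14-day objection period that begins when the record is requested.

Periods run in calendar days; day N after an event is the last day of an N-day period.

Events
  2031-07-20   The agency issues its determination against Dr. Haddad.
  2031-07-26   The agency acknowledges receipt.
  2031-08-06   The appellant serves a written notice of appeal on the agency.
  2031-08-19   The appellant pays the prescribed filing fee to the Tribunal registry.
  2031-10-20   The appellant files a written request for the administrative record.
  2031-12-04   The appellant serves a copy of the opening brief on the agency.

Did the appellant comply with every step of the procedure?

No

Step 1: the window is 9–44 days after 2031-07-20 (when the determination is issued), so 2031-07-29 through 2031-09-02; done 2031-08-06, which is between those dates.
Step 2: 8 days after 2031-08-06 (when the notice of appeal is served) is 2031-08-14; 2031-08-19 misses that deadline by 5 days.
The analysis stops there.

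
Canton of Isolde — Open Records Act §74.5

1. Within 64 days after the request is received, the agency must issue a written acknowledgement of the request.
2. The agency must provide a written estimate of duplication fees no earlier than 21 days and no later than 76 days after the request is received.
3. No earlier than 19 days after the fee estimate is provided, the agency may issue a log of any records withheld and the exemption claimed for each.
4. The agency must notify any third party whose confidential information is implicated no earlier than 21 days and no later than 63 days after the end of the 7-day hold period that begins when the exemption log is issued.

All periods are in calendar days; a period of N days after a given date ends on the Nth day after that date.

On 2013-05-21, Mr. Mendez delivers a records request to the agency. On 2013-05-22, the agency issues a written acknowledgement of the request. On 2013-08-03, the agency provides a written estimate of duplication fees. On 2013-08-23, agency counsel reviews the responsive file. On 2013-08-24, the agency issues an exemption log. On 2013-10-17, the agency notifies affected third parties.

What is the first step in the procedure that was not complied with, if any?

None — every step was satisfied

Step 1 — counting 64 days from 2013-05-21 (when the request is received) gives a deadline of 2013-07-24; 2013-05-22 is within that limit.
Step 2 — 21 and 76 days from 2013-05-21 (when the request is received) are 2013-06-11 and 2013-08-05 respectively; 2013-08-03 falls inside that range.
Step 3 — must wait 19 days from 2013-08-03 (when the fee estimate is provided), so not before 2013-08-22; done 2013-08-24 — permitted.
Step 4 — 21 and 63 days from 2013-08-31 (end of the 7-day hold period, which began when the exemption log is issued on 2013-08-24) are 2013-09-21 and 2013-11-02 respectively; 2013-10-17 falls inside that range.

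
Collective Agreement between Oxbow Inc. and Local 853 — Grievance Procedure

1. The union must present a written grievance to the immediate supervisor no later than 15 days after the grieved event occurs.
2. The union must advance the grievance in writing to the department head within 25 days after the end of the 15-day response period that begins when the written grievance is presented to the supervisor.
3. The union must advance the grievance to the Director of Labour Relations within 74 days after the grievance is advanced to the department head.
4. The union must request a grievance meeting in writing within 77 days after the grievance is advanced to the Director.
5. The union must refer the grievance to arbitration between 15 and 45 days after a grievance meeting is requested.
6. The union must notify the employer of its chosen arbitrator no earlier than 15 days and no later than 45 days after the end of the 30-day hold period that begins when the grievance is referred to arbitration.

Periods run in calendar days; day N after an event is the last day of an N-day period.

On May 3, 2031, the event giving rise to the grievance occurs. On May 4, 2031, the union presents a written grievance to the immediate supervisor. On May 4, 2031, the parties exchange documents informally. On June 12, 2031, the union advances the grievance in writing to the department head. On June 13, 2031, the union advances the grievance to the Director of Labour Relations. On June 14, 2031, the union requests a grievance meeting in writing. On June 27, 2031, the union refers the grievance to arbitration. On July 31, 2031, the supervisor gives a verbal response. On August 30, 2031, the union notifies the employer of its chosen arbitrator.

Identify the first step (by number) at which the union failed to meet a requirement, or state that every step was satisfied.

Step 1: 15 days after May 3, 2031 (when the grieved event occurs) is May 18, 2031; done May 4, 2031 — timely.
Step 2: 25 days after May 19, 2031 (end of the 15-day response period, which began when the written grievance is presented to the supervisor on May 4, 2031) is June 13, 2031; done June 12, 2031 — timely.
Step 3: 74 days after June 12, 2031 (when the grievance is advanced to the department head) is August 25, 2031; done June 13, 2031 — timely.
Step 4: 77 days after June 13, 2031 (when the grievance is advanced to the Director) is August 29, 2031; June 14, 2031 is within that limit.
Step 5: the window is 15–45 days after June 14, 2031 (when a grievance meeting is requested), so June 29, 2031 through July 29, 2031; June 27, 2031 is 2 days too early.
That is the first point of non-compliance.

Step 5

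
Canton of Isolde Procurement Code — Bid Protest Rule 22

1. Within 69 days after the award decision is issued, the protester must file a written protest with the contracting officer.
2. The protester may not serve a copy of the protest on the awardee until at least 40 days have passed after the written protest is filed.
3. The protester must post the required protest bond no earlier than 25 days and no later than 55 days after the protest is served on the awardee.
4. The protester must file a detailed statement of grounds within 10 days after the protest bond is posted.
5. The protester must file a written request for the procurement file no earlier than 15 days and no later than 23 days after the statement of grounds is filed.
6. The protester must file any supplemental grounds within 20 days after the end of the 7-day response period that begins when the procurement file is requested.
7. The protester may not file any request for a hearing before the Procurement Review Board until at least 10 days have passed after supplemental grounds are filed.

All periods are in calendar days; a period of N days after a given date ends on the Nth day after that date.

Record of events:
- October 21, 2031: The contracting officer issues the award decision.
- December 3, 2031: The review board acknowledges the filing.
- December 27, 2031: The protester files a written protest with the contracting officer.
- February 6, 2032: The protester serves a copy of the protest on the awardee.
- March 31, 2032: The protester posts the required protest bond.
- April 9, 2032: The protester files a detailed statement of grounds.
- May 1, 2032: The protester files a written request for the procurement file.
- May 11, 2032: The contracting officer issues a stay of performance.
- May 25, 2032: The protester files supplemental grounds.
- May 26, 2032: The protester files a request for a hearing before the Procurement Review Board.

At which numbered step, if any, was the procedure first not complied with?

Step 7

Step 1 — counting 69 days from October 21, 2031 (when the award decision is issued) gives a deadline of December 29, 2031; completed December 27, 2031, before the deadline.
Step 2 — must wait 40 days from December 27, 2031 (when the written protest is filed), so not before February 5, 2032; February 6, 2032 is on or after that date.
Step 3 — 25 and 55 days from February 6, 2032 (when the protest is served on the awardee) are March 2, 2032 and April 1, 2032 respectively; done March 31, 2032, which is between those dates.
Step 4 — counting 10 days from March 31, 2032 (when the protest bond is posted) gives a deadline of April 10, 2032; done April 9, 2032 — timely.
Step 5 — 15 and 23 days from April 9, 2032 (when the statement of grounds is filed) are April 24, 2032 and May 2, 2032 respectively; done May 1, 2032, which is between those dates.
Step 6 — counting 20 days from May 8, 2032 (end of the 7-day response period, which began when the procurement file is requested on May 1, 2032) gives a deadline of May 28, 2032; completed May 25, 2032, before the deadline.
Step 7 — must wait 10 days from May 25, 2032 (when supplemental grounds are filed), so not before June 4, 2032; done May 26, 2032 — 9 days too early.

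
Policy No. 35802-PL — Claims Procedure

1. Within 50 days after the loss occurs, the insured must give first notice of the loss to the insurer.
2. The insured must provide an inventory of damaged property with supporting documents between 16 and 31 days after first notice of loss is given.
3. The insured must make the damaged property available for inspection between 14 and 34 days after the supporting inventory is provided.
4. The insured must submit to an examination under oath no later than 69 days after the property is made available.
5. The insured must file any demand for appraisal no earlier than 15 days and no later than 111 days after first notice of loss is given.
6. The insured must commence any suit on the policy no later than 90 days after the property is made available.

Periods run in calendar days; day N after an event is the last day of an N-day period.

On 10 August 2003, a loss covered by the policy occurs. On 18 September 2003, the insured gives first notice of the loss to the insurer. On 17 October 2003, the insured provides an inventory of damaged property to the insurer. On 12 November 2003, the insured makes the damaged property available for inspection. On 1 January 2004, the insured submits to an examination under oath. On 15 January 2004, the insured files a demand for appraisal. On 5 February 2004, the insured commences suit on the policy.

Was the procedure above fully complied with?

Step 1: 50 days after 10 August 2003 (when the loss occurs) is 29 September 2003; done 18 September 2003 — timely.
Step 2: the window is 16–31 days after 18 September 2003 (when first notice of loss is given), so 4 October 2003 through 19 October 2003; done 17 October 2003 — within the window.
Step 3: the window is 14–34 days after 17 October 2003 (when the supporting inventory is provided), so 31 October 2003 through 20 November 2003; done 12 November 2003, which is between those dates.
Step 4: 69 days after 12 November 2003 (when the property is made available) is 20 January 2004; done 1 January 2004 — timely.
Step 5: the window is 15–111 days after 18 September 2003 (when first notice of loss is given), so 3 October 2003 through 7 January 2004; done 15 January 2004 — 8 days after the window closed.

No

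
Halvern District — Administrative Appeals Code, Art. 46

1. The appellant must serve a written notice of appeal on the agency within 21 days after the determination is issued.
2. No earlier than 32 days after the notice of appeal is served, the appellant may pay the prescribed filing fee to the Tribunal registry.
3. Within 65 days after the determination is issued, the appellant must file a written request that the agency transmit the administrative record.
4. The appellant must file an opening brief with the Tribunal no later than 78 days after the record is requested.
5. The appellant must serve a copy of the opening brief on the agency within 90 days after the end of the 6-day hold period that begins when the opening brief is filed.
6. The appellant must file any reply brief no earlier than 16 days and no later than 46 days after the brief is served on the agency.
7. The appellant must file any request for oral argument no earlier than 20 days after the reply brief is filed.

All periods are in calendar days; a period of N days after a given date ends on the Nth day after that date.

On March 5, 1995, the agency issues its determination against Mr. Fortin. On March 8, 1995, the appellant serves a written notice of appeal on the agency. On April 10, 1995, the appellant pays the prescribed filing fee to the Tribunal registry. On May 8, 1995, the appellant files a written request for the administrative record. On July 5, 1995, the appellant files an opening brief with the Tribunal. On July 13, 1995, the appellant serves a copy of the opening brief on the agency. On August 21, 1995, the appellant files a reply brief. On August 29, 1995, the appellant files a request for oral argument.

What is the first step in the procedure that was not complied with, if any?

(1) due by March 5, 1995 + 21 days = March 26, 1995; completed March 8, 1995, before the deadline.
(2) permitted from March 8, 1995 + 32 days = April 9, 1995 onward; April 10, 1995 is on or after that date.
(3) due by March 5, 1995 + 65 days = May 9, 1995; completed May 8, 1995, before the deadline.
(4) due by May 8, 1995 + 78 days = July 25, 1995; July 5, 1995 is within that limit.
(5) due by July 11, 1995 + 90 days = October 9, 1995; completed July 13, 1995, before the deadline.
(6) the permitted window runs from July 13, 1995 + 16 = July 29, 1995 to July 13, 1995 + 46 = August 28, 1995; August 21, 1995 falls inside that range.
(7) permitted from August 21, 1995 + 20 days = September 10, 1995 onward; acted on August 29, 1995, 12 days prematurely.

Step 7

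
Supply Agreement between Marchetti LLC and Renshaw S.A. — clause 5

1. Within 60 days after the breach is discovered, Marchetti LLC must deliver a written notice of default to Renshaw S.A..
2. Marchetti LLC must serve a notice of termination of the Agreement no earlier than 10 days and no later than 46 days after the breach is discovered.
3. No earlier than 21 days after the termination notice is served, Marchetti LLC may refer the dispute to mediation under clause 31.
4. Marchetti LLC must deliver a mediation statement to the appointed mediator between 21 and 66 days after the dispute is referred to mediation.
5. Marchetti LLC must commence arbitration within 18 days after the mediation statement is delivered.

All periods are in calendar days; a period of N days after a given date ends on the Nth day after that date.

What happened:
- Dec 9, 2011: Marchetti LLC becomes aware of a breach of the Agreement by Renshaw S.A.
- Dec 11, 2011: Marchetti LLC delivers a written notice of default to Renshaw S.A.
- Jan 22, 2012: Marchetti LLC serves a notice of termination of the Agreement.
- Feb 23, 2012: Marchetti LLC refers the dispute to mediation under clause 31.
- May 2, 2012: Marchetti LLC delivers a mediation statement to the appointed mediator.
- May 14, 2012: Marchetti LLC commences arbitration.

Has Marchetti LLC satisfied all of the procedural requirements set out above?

Step 1 — counting 60 days from Dec 9, 2011 (when the breach is discovered) gives a deadline of Feb 7, 2012; Dec 11, 2011 is within that limit.
Step 2 — 10 and 46 days from Dec 9, 2011 (when the breach is discovered) are Dec 19, 2011 and Jan 24, 2012 respectively; done Jan 22, 2012 — within the window.
Step 3 — must wait 21 days from Jan 22, 2012 (when the termination notice is served), so not before Feb 12, 2012; Feb 23, 2012 is on or after that date.
Step 4 — 21 and 66 days from Feb 23, 2012 (when the dispute is referred to mediation) are Mar 15, 2012 and Apr 29, 2012 respectively; done May 2, 2012 — 3 days after the window closed.

No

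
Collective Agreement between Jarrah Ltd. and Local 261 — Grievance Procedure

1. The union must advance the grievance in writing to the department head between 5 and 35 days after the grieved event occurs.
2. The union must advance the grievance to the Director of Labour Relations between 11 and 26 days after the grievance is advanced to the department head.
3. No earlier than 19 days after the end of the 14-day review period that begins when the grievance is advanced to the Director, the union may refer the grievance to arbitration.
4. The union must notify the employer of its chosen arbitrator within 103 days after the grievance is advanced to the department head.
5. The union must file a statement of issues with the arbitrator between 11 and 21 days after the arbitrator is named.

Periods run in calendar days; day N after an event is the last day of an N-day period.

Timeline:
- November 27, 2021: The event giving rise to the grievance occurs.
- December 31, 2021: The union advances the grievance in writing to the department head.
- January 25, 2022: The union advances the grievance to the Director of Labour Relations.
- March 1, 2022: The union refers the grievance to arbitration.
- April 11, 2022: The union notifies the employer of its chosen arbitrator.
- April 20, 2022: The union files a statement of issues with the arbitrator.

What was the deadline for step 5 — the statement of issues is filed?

Step 5 runs from April 11, 2022, when the arbitrator is named. The window is 11–21 days after April 11, 2022; it closes on May 2, 2022.

May 2, 2022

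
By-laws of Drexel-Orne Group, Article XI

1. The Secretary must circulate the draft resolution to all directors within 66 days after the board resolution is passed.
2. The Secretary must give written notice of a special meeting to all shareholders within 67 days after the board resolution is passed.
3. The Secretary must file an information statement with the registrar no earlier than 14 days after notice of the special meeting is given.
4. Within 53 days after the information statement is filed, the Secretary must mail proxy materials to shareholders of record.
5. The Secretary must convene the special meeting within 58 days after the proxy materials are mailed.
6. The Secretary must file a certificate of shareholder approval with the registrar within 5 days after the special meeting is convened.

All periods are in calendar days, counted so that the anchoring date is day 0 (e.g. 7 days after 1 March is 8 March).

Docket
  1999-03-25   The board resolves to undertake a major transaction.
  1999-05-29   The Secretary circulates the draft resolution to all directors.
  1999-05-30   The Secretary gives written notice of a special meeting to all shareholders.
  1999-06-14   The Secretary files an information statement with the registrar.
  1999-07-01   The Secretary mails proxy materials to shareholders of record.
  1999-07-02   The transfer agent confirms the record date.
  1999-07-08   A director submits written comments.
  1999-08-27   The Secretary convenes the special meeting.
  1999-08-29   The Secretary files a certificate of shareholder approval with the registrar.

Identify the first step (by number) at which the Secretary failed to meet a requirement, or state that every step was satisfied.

None — every step was satisfied

Step 1: 66 days after 1999-03-25 (when the board resolution is passed) is 1999-05-30; done 1999-05-29 — timely.
Step 2: 67 days after 1999-03-25 (when the board resolution is passed) is 1999-05-31; completed 1999-05-30, before the deadline.
Step 3: the earliest permitted date is 14 days after 1999-05-30 (when notice of the special meeting is given), i.e. 1999-06-13; done 1999-06-14 — permitted.
Step 4: 53 days after 1999-06-14 (when the information statement is filed) is 1999-08-06; 1999-07-01 is within that limit.
Step 5: 58 days after 1999-07-01 (when the proxy materials are mailed) is 1999-08-28; completed 1999-08-27, before the deadline.
Step 6: 5 days after 1999-08-27 (when the special meeting is convened) is 1999-09-01; completed 1999-08-29, before the deadline.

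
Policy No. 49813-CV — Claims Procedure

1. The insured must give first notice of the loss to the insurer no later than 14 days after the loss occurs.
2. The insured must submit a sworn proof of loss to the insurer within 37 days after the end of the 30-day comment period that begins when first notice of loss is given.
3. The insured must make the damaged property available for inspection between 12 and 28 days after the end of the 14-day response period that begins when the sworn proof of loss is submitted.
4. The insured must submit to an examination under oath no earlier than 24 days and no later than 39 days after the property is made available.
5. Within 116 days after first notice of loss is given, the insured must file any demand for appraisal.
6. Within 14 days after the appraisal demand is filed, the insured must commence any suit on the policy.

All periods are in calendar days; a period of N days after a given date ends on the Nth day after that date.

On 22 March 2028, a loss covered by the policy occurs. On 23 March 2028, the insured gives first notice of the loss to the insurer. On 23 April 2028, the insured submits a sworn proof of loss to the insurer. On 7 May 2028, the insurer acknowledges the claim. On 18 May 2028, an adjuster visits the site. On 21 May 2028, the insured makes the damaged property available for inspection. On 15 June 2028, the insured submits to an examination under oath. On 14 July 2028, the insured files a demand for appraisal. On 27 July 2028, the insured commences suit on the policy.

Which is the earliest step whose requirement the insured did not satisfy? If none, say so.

(1) due by 22 March 2028 + 14 days = 5 April 2028; done 23 March 2028 — timely.
(2) due by 22 April 2028 + 37 days = 29 May 2028; completed 23 April 2028, before the deadline.
(3) the permitted window runs from 7 May 2028 + 12 = 19 May 2028 to 7 May 2028 + 28 = 4 June 2028; done 21 May 2028, which is between those dates.
(4) the permitted window runs from 21 May 2028 + 24 = 14 June 2028 to 21 May 2028 + 39 = 29 June 2028; 15 June 2028 falls inside that range.
(5) due by 23 March 2028 + 116 days = 17 July 2028; completed 14 July 2028, before the deadline.
(6) due by 14 July 2028 + 14 days = 28 July 2028; done 27 July 2028 — timely.

None — every step was satisfied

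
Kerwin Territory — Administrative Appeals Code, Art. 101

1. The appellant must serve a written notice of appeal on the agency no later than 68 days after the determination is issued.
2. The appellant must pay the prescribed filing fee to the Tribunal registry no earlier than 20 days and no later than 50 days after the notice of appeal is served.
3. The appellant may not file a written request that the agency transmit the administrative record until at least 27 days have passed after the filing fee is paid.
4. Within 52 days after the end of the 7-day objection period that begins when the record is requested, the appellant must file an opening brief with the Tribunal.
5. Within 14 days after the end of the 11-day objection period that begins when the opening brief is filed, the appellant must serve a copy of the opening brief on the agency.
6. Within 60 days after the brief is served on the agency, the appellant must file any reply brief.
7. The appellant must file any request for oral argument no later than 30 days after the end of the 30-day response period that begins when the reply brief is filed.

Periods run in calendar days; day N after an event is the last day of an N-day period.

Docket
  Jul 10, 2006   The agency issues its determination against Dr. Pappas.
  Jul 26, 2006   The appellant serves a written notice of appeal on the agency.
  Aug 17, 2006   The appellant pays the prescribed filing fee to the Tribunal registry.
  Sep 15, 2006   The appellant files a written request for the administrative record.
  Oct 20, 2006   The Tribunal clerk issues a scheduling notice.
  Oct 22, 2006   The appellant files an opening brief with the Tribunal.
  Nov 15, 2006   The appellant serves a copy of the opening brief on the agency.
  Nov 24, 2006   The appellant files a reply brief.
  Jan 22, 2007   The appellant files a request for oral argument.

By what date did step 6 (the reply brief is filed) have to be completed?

Step 6 runs from Nov 15, 2006, when the brief is served on the agency. 60 days after Nov 15, 2006 is Jan 14, 2007.

Jan 14, 2007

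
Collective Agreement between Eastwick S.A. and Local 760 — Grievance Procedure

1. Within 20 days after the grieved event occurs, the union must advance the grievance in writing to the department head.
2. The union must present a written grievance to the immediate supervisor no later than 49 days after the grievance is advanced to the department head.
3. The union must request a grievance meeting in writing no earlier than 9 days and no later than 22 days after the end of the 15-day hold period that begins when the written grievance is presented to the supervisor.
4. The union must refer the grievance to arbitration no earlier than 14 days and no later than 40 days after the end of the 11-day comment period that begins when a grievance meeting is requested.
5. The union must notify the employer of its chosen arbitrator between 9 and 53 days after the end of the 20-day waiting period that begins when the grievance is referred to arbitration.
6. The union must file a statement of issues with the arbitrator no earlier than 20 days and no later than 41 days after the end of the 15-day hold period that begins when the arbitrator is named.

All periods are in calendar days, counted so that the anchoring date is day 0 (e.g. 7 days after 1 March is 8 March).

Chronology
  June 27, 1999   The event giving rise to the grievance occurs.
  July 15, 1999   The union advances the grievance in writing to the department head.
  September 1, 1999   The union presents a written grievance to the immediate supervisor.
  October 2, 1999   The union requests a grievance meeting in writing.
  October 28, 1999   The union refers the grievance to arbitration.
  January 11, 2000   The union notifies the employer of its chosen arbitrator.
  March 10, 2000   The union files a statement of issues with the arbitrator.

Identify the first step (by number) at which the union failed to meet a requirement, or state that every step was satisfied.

Step 5

Step 1 — counting 20 days from June 27, 1999 (when the grieved event occurs) gives a deadline of July 17, 1999; done July 15, 1999 — timely.
Step 2 — counting 49 days from July 15, 1999 (when the grievance is advanced to the department head) gives a deadline of September 2, 1999; completed September 1, 1999, before the deadline.
Step 3 — 9 and 22 days from September 16, 1999 (end of the 15-day hold period, which began when the written grievance is presented to the supervisor on September 1, 1999) are September 25, 1999 and October 8, 1999 respectively; done October 2, 1999 — within the window.
Step 4 — 14 and 40 days from October 13, 1999 (end of the 11-day comment period, which began when a grievance meeting is requested on October 2, 1999) are October 27, 1999 and November 22, 1999 respectively; October 28, 1999 falls inside that range.
Step 5 — 9 and 53 days from November 17, 1999 (end of the 20-day waiting period, which began when the grievance is referred to arbitration on October 28, 1999) are November 26, 1999 and January 9, 2000 respectively; done January 11, 2000 — 2 days after the window closed.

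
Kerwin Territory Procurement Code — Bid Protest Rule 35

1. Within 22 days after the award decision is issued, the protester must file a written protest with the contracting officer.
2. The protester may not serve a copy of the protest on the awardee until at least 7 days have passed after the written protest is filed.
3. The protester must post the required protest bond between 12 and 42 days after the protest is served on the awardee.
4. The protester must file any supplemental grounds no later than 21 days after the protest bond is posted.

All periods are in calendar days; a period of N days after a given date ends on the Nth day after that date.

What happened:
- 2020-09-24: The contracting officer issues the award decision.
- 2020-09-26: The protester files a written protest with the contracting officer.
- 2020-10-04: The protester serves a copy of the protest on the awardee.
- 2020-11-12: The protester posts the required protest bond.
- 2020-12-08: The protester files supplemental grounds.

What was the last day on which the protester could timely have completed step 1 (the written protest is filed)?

Step 1 runs from 2020-09-24, when the award decision is issued. 22 days after 2020-09-24 is 2020-10-16.

2020-10-16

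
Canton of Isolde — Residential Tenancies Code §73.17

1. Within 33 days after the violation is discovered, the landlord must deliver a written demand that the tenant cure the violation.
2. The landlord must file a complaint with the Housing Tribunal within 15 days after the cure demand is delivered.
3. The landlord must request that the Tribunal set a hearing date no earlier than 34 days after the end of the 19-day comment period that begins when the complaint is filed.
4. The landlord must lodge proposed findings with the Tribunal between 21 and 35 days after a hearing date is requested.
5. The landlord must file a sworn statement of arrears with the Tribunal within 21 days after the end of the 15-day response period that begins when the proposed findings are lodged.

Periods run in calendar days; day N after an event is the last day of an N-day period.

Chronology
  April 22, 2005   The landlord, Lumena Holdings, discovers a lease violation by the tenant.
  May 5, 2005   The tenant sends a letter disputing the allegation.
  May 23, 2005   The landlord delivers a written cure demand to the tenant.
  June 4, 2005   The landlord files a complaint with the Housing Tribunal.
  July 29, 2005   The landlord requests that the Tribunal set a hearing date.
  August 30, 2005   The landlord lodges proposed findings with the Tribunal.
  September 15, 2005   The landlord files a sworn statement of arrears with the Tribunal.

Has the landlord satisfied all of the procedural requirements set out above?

Step 1: 33 days after April 22, 2005 (when the violation is discovered) is May 25, 2005; May 23, 2005 is within that limit.
Step 2: 15 days after May 23, 2005 (when the cure demand is delivered) is June 7, 2005; done June 4, 2005 — timely.
Step 3: the earliest permitted date is 34 days after June 23, 2005 (end of the 19-day comment period, which began when the complaint is filed on June 4, 2005), i.e. July 27, 2005; done July 29, 2005, after the minimum wait.
Step 4: the window is 21–35 days after July 29, 2005 (when a hearing date is requested), so August 19, 2005 through September 2, 2005; August 30, 2005 falls inside that range.
Step 5: 21 days after September 14, 2005 (end of the 15-day response period, which began when the proposed findings are lodged on August 30, 2005) is October 5, 2005; September 15, 2005 is within that limit.

Yes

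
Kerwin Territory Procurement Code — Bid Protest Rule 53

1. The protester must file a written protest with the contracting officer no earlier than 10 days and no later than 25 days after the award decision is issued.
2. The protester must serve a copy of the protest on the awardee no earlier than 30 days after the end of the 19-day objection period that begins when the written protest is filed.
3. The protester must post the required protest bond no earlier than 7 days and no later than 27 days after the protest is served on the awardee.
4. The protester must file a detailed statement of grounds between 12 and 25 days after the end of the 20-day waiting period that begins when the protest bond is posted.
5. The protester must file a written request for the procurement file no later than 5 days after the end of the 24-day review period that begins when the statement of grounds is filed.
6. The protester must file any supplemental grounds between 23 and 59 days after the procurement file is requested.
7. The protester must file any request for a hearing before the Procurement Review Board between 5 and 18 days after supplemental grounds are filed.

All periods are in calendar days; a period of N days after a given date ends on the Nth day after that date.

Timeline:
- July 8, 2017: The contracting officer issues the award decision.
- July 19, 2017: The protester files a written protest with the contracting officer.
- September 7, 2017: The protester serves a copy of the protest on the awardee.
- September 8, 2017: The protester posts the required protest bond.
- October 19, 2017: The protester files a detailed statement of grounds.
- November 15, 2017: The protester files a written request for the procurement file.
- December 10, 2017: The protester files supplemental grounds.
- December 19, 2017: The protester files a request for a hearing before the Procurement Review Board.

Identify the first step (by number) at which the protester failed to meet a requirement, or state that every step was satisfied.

Step 1: the window is 10–25 days after July 8, 2017 (when the award decision is issued), so July 18, 2017 through August 2, 2017; July 19, 2017 falls inside that range.
Step 2: the earliest permitted date is 30 days after August 7, 2017 (end of the 19-day objection period, which began when the written protest is filed on July 19, 2017), i.e. September 6, 2017; done September 7, 2017, after the minimum wait.
Step 3: the window is 7–27 days after September 7, 2017 (when the protest is served on the awardee), so September 14, 2017 through October 4, 2017; done September 8, 2017 — 6 days before the window opened.
That is the first point of non-compliance.

Step 3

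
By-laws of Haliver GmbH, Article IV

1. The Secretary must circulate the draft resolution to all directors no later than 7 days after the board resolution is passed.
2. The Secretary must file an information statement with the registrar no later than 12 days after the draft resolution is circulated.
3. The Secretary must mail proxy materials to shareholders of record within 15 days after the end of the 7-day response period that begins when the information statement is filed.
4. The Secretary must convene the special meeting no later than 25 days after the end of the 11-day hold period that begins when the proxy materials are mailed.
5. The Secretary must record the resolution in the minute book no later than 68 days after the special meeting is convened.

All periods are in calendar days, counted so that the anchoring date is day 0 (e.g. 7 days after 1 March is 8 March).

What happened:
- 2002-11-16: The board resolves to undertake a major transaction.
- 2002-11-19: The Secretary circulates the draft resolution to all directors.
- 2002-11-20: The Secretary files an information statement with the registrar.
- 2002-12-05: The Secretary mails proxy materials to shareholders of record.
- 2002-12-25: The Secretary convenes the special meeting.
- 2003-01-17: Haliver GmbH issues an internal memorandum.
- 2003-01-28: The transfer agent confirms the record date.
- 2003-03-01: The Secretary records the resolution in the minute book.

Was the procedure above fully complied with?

Yes

(1) due by 2002-11-16 + 7 days = 2002-11-23; 2002-11-19 is within that limit.
(2) due by 2002-11-19 + 12 days = 2002-12-01; completed 2002-11-20, before the deadline.
(3) due by 2002-11-27 + 15 days = 2002-12-12; done 2002-12-05 — timely.
(4) due by 2002-12-16 + 25 days = 2003-01-10; 2002-12-25 is within that limit.
(5) due by 2002-12-25 + 68 days = 2003-03-03; 2003-03-01 is within that limit.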